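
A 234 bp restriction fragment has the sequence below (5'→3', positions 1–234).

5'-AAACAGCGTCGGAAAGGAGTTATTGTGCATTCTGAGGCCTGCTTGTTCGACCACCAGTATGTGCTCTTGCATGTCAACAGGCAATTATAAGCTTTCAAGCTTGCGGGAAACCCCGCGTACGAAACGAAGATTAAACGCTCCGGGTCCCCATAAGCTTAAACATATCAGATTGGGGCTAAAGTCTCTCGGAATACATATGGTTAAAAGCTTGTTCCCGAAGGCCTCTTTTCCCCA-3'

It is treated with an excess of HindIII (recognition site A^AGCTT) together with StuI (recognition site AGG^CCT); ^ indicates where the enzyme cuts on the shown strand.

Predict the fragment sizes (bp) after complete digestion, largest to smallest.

55, 53, 52, 37, 16, 13, 8 bp

HindIII sites (AAGCTT) start at positions 89, 97, 152, 205.
HindIII cuts after the first base of each site, so after positions 89, 97, 152, 205.
StuI sites (AGGCCT) start at positions 35, 219.
StuI cuts after base 3 of each site, so after positions 37, 221.
Combined cut positions: 37, 89, 97, 152, 205, 221.
Linear molecule, 6 cuts → 7 fragments:
  1–37 → 37 bp
  38–89 → 52 bp
  90–97 → 8 bp
  98–152 → 55 bp
  153–205 → 53 bp
  206–221 → 16 bp
  222–234 → 13 bp
Sorted largest to smallest: 55, 53, 52, 37, 16, 13, 8 bp.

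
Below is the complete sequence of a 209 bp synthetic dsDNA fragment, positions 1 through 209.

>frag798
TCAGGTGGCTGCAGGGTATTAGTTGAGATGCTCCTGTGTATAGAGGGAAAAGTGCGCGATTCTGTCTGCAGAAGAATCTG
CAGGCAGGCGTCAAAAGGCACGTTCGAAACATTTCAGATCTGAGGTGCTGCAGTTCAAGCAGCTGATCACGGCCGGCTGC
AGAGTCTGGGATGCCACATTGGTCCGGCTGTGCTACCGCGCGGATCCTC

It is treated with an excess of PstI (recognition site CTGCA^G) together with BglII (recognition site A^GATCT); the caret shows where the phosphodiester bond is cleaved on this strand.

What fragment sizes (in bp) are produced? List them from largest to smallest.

PstI sites (CTGCAG) start at positions 9, 66, 78, 128, 157.
PstI cuts after base 5 of each site (before the last base), so after positions 13, 70, 82, 132, 161.
The BglII site (AGATCT) starts at position 116.
BglII cuts after the first base of each site, so after position 116.
Combined cut positions: 13, 70, 82, 116, 132, 161.
Linear molecule, 6 cuts → 7 fragments:
  1–13 → 13 bp
  14–70 → 57 bp
  71–82 → 12 bp
  83–116 → 34 bp
  117–132 → 16 bp
  133–161 → 29 bp
  162–209 → 48 bp
Sorted largest to smallest: 57, 48, 34, 29, 16, 13, 12 bp.

57, 48, 34, 29, 16, 13, 12 bp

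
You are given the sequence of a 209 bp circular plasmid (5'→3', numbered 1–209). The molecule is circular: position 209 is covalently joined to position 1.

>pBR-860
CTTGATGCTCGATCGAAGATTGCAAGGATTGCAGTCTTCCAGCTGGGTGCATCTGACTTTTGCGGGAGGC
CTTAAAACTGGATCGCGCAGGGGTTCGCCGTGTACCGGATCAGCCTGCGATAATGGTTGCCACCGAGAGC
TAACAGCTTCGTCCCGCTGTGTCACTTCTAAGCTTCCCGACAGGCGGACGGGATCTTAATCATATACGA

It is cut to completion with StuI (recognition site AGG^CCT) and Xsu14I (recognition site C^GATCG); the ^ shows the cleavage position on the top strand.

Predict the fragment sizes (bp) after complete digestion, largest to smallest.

150, 59 bp

The StuI site (AGGCCT) starts at position 67.
StuI cuts after base 3 of each site, so after position 69.
The Xsu14I site (CGATCG) starts at position 10.
Xsu14I cuts after the first base of each site, so after position 10.
Combined cut positions: 10, 69.
Circular molecule, 2 cuts → 2 fragments:
  11–69 → 59 bp
  70–209 then 1–10 → 140 + 10 = 150 bp
Sorted largest to smallest: 150, 59 bp.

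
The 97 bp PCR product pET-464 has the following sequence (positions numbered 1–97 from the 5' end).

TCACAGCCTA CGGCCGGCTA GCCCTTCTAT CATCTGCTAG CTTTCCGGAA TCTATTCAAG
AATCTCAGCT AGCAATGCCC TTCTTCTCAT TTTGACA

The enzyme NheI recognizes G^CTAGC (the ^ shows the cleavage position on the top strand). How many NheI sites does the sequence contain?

GCTAGC occurs starting at positions 17, 36, 68.
NheI cuts at 3 sites.

3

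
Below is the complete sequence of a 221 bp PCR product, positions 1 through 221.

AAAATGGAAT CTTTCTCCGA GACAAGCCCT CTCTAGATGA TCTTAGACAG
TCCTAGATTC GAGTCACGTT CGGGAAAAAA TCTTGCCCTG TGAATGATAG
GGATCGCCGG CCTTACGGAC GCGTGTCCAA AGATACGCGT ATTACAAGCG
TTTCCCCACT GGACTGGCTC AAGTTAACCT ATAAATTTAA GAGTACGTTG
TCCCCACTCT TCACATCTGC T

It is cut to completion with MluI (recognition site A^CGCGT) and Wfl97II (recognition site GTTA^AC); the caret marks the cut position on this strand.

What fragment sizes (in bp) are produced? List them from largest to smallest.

MluI sites (ACGCGT) start at positions 119, 135.
MluI cuts after the first base of each site, so after positions 119, 135.
The Wfl97II site (GTTAAC) starts at position 173.
Wfl97II cuts after base 4 of each site, so after position 176.
Combined cut positions: 119, 135, 176.
Linear molecule, 3 cuts → 4 fragments:
  1–119 → 119 bp
  120–135 → 16 bp
  136–176 → 41 bp
  177–221 → 45 bp
Sorted largest to smallest: 119, 45, 41, 16 bp.

119, 45, 41, 16 bp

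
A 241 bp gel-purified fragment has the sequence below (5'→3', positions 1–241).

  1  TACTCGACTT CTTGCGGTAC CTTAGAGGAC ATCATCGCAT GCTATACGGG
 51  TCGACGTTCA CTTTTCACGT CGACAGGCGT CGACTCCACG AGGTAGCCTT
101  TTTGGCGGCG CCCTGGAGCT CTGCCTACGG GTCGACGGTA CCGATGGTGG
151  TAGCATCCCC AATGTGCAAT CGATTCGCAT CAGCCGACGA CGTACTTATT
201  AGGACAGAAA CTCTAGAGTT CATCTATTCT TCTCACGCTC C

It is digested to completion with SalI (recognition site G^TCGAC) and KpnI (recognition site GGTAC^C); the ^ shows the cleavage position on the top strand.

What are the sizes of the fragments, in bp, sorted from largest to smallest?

100, 52, 30, 20, 19, 10, 10 bp

SalI sites (GTCGAC) start at positions 50, 69, 79, 131.
SalI cuts after the first base of each site, so after positions 50, 69, 79, 131.
KpnI sites (GGTACC) start at positions 16, 137.
KpnI cuts after base 5 of each site (before the last base), so after positions 20, 141.
Combined cut positions: 20, 50, 69, 79, 131, 141.
Linear molecule, 6 cuts → 7 fragments:
  1–20 → 20 bp
  21–50 → 30 bp
  51–69 → 19 bp
  70–79 → 10 bp
  80–131 → 52 bp
  132–141 → 10 bp
  142–241 → 100 bp
Sorted largest to smallest: 100, 52, 30, 20, 19, 10, 10 bp.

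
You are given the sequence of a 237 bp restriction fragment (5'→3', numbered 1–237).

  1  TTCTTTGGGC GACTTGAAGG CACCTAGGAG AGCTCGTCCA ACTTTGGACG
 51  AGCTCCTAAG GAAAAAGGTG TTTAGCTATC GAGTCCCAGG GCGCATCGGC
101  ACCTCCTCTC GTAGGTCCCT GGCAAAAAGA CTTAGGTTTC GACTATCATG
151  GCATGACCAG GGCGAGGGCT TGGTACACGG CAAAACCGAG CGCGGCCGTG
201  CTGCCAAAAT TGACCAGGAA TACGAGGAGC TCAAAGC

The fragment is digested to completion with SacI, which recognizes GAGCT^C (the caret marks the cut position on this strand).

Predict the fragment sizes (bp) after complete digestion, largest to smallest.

177, 34, 20, 6 bp

SacI sites (GAGCTC) start at positions 30, 50, 227.
SacI cuts after base 5 of each site (before the last base), so after positions 34, 54, 231.
Linear molecule, 3 cuts → 4 fragments:
  1–34 → 34 bp
  35–54 → 20 bp
  55–231 → 177 bp
  232–237 → 6 bp
Sorted largest to smallest: 177, 34, 20, 6 bp.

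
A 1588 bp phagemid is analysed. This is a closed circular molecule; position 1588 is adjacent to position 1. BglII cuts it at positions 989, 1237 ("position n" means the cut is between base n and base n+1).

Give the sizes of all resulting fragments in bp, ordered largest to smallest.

Circular molecule, 2 cuts → 2 fragments:
  1237 − 989 = 248 bp
  wrap: 1588 − 1237 + 989 = 1340 bp
Sorted largest to smallest: 1340, 248 bp.

1340, 248 bp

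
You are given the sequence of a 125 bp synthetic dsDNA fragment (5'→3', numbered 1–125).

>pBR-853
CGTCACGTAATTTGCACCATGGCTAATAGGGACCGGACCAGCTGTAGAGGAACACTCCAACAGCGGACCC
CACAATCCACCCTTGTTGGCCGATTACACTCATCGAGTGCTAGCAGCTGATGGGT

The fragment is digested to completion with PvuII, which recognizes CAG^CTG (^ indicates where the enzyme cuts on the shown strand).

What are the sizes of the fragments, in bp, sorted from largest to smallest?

PvuII sites (CAGCTG) start at positions 39, 114.
PvuII cuts after base 3 of each site, so after positions 41, 116.
Linear molecule, 2 cuts → 3 fragments:
  1–41 → 41 bp
  42–116 → 75 bp
  117–125 → 9 bp
Sorted largest to smallest: 75, 41, 9 bp.

75, 41, 9 bp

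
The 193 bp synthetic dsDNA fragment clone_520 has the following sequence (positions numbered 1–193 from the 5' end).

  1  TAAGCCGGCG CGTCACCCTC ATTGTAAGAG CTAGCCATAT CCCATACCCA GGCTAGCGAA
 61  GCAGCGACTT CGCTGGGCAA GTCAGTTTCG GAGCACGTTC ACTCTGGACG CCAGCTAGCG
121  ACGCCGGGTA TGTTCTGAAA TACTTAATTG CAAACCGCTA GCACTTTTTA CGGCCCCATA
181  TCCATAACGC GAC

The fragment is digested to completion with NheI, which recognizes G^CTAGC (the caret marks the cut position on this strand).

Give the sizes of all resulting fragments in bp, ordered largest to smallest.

NheI sites (GCTAGC) start at positions 30, 52, 114, 157.
NheI cuts after the first base of each site, so after positions 30, 52, 114, 157.
Linear molecule, 4 cuts → 5 fragments:
  1–30 → 30 bp
  31–52 → 22 bp
  53–114 → 62 bp
  115–157 → 43 bp
  158–193 → 36 bp
Sorted largest to smallest: 62, 43, 36, 30, 22 bp.

62, 43, 36, 30, 22 bp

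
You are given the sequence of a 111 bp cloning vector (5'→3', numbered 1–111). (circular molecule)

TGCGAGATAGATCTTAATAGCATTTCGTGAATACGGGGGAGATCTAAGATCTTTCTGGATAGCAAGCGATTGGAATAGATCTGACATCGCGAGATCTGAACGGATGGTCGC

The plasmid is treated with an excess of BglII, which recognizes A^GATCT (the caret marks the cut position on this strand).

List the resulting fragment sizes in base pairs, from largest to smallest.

31, 30, 28, 15, 7 bp

BglII sites (AGATCT) start at positions 9, 40, 47, 77, 92.
BglII cuts after the first base of each site, so after positions 9, 40, 47, 77, 92.
Circular molecule, 5 cuts → 5 fragments:
  10–40 → 31 bp
  41–47 → 7 bp
  48–77 → 30 bp
  78–92 → 15 bp
  93–111 then 1–9 → 19 + 9 = 28 bp
Sorted largest to smallest: 31, 30, 28, 15, 7 bp.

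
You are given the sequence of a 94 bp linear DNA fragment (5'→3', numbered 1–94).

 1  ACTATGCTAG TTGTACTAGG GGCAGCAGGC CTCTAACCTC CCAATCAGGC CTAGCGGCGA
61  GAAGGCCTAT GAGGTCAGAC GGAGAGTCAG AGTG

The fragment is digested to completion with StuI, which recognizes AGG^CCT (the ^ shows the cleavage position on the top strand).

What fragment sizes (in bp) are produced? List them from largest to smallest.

29, 29, 20, 16 bp

StuI sites (AGGCCT) start at positions 27, 47, 63.
StuI cuts after base 3 of each site, so after positions 29, 49, 65.
Linear molecule, 3 cuts → 4 fragments:
  1–29 → 29 bp
  30–49 → 20 bp
  50–65 → 16 bp
  66–94 → 29 bp
Sorted largest to smallest: 29, 29, 20, 16 bp.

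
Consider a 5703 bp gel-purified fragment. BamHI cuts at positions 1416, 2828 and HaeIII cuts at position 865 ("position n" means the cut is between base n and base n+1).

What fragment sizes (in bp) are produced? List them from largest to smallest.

2875, 1412, 865, 551 bp

Combined cut positions (sorted): 865, 1416, 2828.
Linear molecule, 3 cuts → 4 fragments:
  865 − 0 = 865 bp
  1416 − 865 = 551 bp
  2828 − 1416 = 1412 bp
  5703 − 2828 = 2875 bp
Sorted largest to smallest: 2875, 1412, 865, 551 bp.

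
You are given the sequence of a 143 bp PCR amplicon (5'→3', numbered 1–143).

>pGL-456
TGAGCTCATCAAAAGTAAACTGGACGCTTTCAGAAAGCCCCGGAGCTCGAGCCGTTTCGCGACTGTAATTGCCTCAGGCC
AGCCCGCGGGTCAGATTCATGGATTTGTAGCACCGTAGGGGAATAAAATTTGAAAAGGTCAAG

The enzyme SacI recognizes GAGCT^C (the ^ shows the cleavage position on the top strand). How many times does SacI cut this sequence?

2

GAGCTC occurs starting at positions 2, 43.
SacI cuts at 2 sites.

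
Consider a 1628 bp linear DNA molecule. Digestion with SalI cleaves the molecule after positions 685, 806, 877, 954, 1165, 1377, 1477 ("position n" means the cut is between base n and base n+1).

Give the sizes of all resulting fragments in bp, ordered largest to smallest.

Linear molecule, 7 cuts → 8 fragments:
  685 − 0 = 685 bp
  806 − 685 = 121 bp
  877 − 806 = 71 bp
  954 − 877 = 77 bp
  1165 − 954 = 211 bp
  1377 − 1165 = 212 bp
  1477 − 1377 = 100 bp
  1628 − 1477 = 151 bp
Sorted largest to smallest: 685, 212, 211, 151, 121, 100, 77, 71 bp.

685, 212, 211, 151, 121, 100, 77, 71 bp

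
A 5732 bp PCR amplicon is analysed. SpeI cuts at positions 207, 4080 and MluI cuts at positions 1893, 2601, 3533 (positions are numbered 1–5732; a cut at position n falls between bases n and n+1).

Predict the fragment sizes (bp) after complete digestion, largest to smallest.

1686, 1652, 932, 708, 547, 207 bp

Combined cut positions (sorted): 207, 1893, 2601, 3533, 4080.
Linear molecule, 5 cuts → 6 fragments:
  207 − 0 = 207 bp
  1893 − 207 = 1686 bp
  2601 − 1893 = 708 bp
  3533 − 2601 = 932 bp
  4080 − 3533 = 547 bp
  5732 − 4080 = 1652 bp
Sorted largest to smallest: 1686, 1652, 932, 708, 547, 207 bp.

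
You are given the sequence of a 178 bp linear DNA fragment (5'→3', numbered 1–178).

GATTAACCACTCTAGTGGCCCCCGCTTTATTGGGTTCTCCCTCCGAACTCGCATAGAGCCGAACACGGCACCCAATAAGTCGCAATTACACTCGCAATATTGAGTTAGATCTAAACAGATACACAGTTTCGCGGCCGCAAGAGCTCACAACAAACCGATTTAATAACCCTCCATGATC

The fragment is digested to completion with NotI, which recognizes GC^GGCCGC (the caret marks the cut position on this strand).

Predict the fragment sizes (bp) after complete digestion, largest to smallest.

132, 46 bp

The NotI site (GCGGCCGC) starts at position 131.
NotI cuts after base 2 of each site, so after position 132.
Linear molecule, 1 cut → 2 fragments:
  1–132 → 132 bp
  133–178 → 46 bp
Sorted largest to smallest: 132, 46 bp.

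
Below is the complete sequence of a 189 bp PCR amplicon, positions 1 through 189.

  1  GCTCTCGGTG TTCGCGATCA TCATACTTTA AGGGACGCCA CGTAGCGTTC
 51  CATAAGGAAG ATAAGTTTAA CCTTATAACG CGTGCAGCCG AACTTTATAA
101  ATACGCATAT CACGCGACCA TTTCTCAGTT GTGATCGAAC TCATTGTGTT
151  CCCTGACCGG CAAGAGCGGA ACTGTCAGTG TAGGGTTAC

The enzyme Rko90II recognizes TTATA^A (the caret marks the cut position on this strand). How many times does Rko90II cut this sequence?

TTATAA occurs starting at positions 73, 95.
Rko90II cuts at 2 sites.

2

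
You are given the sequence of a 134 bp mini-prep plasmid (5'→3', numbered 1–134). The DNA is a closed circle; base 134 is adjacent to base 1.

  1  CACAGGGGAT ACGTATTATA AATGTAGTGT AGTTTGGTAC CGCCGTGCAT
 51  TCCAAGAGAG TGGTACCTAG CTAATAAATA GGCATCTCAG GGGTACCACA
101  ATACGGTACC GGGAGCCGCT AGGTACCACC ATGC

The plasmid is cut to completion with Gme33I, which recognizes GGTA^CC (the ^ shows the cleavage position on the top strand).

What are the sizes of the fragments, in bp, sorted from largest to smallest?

Gme33I sites (GGTACC) start at positions 36, 62, 92, 105, 122.
Gme33I cuts after base 4 of each site, so after positions 39, 65, 95, 108, 125.
Circular molecule, 5 cuts → 5 fragments:
  40–65 → 26 bp
  66–95 → 30 bp
  96–108 → 13 bp
  109–125 → 17 bp
  126–134 then 1–39 → 9 + 39 = 48 bp
Sorted largest to smallest: 48, 30, 26, 17, 13 bp.

48, 30, 26, 17, 13 bp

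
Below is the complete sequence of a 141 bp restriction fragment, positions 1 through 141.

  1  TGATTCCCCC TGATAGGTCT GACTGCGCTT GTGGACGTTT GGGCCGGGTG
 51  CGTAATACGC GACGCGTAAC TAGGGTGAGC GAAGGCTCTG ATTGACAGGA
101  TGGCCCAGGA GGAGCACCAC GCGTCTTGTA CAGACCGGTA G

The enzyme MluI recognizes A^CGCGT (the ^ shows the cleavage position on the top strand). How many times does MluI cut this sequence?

2

ACGCGT occurs starting at positions 62, 119.
MluI cuts at 2 sites.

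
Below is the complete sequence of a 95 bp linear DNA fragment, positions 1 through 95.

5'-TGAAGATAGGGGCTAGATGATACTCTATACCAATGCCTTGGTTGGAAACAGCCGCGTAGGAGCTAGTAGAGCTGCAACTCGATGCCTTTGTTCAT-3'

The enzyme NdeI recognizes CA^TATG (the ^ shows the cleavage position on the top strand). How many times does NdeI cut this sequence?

No occurrence of CATATG is present in the sequence.
NdeI does not cut: 0 sites.

0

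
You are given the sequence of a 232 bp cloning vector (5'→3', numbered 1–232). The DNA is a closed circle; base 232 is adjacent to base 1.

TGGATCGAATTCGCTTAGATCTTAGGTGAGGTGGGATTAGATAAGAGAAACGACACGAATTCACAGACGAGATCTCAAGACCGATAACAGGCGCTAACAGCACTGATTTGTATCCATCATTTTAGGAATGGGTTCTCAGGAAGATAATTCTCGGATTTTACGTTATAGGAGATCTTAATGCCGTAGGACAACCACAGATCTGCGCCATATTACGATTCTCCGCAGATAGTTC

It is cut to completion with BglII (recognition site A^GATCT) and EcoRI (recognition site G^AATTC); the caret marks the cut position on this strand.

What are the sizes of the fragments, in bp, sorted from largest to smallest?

100, 43, 40, 26, 13, 10 bp

BglII sites (AGATCT) start at positions 17, 70, 170, 196.
BglII cuts after the first base of each site, so after positions 17, 70, 170, 196.
EcoRI sites (GAATTC) start at positions 7, 57.
EcoRI cuts after the first base of each site, so after positions 7, 57.
Combined cut positions: 7, 17, 57, 70, 170, 196.
Circular molecule, 6 cuts → 6 fragments:
  8–17 → 10 bp
  18–57 → 40 bp
  58–70 → 13 bp
  71–170 → 100 bp
  171–196 → 26 bp
  197–232 then 1–7 → 36 + 7 = 43 bp
Sorted largest to smallest: 100, 43, 40, 26, 13, 10 bp.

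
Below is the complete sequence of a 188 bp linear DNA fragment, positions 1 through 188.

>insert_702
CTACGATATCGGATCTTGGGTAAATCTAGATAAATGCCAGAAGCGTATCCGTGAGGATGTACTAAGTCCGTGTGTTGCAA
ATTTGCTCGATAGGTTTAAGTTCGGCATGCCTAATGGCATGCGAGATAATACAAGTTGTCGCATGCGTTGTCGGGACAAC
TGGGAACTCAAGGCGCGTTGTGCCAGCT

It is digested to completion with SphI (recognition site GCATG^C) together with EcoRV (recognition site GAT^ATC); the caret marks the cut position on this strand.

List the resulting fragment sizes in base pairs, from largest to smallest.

SphI sites (GCATGC) start at positions 105, 117, 141.
SphI cuts after base 5 of each site (before the last base), so after positions 109, 121, 145.
The EcoRV site (GATATC) starts at position 5.
EcoRV cuts after base 3 of each site, so after position 7.
Combined cut positions: 7, 109, 121, 145.
Linear molecule, 4 cuts → 5 fragments:
  1–7 → 7 bp
  8–109 → 102 bp
  110–121 → 12 bp
  122–145 → 24 bp
  146–188 → 43 bp
Sorted largest to smallest: 102, 43, 24, 12, 7 bp.

102, 43, 24, 12, 7 bp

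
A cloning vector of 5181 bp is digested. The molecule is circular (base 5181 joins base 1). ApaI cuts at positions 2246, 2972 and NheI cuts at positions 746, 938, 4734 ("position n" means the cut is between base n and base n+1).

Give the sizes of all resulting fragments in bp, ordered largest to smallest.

Combined cut positions (sorted): 746, 938, 2246, 2972, 4734.
Circular molecule, 5 cuts → 5 fragments:
  938 − 746 = 192 bp
  2246 − 938 = 1308 bp
  2972 − 2246 = 726 bp
  4734 − 2972 = 1762 bp
  wrap: 5181 − 4734 + 746 = 1193 bp
Sorted largest to smallest: 1762, 1308, 1193, 726, 192 bp.

1762, 1308, 1193, 726, 192 bp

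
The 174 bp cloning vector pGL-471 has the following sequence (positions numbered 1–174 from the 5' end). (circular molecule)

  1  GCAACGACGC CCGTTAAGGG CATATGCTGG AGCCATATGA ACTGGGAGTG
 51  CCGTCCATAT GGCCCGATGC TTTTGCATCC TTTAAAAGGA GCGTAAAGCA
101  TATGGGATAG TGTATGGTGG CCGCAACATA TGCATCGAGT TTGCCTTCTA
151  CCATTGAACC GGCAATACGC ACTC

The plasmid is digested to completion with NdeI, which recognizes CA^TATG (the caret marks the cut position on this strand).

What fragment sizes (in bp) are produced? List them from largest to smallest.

NdeI sites (CATATG) start at positions 21, 34, 56, 99, 127.
NdeI cuts after base 2 of each site, so after positions 22, 35, 57, 100, 128.
Circular molecule, 5 cuts → 5 fragments:
  23–35 → 13 bp
  36–57 → 22 bp
  58–100 → 43 bp
  101–128 → 28 bp
  129–174 then 1–22 → 46 + 22 = 68 bp
Sorted largest to smallest: 68, 43, 28, 22, 13 bp.

68, 43, 28, 22, 13 bp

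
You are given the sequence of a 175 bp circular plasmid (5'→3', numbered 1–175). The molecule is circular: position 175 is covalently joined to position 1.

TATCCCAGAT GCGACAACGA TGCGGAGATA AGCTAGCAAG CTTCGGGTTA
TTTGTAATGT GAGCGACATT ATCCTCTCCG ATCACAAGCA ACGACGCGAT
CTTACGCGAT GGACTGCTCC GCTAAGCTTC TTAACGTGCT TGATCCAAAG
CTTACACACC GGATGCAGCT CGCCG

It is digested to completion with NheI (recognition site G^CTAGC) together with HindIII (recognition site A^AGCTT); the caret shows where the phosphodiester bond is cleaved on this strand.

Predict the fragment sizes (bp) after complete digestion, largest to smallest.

The NheI site (GCTAGC) starts at position 32.
NheI cuts after the first base of each site, so after position 32.
HindIII sites (AAGCTT) start at positions 38, 124, 148.
HindIII cuts after the first base of each site, so after positions 38, 124, 148.
Combined cut positions: 32, 38, 124, 148.
Circular molecule, 4 cuts → 4 fragments:
  33–38 → 6 bp
  39–124 → 86 bp
  125–148 → 24 bp
  149–175 then 1–32 → 27 + 32 = 59 bp
Sorted largest to smallest: 86, 59, 24, 6 bp.

86, 59, 24, 6 bp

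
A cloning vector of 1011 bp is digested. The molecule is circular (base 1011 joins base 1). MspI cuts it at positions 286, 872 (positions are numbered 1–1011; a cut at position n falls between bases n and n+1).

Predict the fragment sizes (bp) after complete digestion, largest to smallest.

586, 425 bp

Circular molecule, 2 cuts → 2 fragments:
  872 − 286 = 586 bp
  wrap: 1011 − 872 + 286 = 425 bp
Sorted largest to smallest: 586, 425 bp.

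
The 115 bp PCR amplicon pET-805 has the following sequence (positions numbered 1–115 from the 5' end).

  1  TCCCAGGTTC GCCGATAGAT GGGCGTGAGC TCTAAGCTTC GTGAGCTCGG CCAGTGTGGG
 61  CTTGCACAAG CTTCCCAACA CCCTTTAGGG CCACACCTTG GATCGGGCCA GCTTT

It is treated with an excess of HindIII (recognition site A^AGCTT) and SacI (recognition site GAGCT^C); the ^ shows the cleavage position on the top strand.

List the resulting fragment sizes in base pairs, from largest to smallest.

HindIII sites (AAGCTT) start at positions 34, 68.
HindIII cuts after the first base of each site, so after positions 34, 68.
SacI sites (GAGCTC) start at positions 27, 43.
SacI cuts after base 5 of each site (before the last base), so after positions 31, 47.
Combined cut positions: 31, 34, 47, 68.
Linear molecule, 4 cuts → 5 fragments:
  1–31 → 31 bp
  32–34 → 3 bp
  35–47 → 13 bp
  48–68 → 21 bp
  69–115 → 47 bp
Sorted largest to smallest: 47, 31, 21, 13, 3 bp.

47, 31, 21, 13, 3 bp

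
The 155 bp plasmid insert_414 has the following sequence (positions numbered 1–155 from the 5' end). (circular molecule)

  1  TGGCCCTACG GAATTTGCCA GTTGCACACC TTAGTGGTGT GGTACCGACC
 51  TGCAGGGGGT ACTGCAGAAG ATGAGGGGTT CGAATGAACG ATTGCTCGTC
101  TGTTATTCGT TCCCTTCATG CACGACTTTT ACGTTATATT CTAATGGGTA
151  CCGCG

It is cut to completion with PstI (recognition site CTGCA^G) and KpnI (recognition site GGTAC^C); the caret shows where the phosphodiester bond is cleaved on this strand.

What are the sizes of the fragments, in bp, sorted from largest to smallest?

PstI sites (CTGCAG) start at positions 50, 62.
PstI cuts after base 5 of each site (before the last base), so after positions 54, 66.
KpnI sites (GGTACC) start at positions 41, 147.
KpnI cuts after base 5 of each site (before the last base), so after positions 45, 151.
Combined cut positions: 45, 54, 66, 151.
Circular molecule, 4 cuts → 4 fragments:
  46–54 → 9 bp
  55–66 → 12 bp
  67–151 → 85 bp
  152–155 then 1–45 → 4 + 45 = 49 bp
Sorted largest to smallest: 85, 49, 12, 9 bp.

85, 49, 12, 9 bp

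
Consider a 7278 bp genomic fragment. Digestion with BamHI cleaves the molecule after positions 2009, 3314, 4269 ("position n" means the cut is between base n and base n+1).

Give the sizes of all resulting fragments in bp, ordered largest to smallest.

3009, 2009, 1305, 955 bp

Linear molecule, 3 cuts → 4 fragments:
  2009 − 0 = 2009 bp
  3314 − 2009 = 1305 bp
  4269 − 3314 = 955 bp
  7278 − 4269 = 3009 bp
Sorted largest to smallest: 3009, 2009, 1305, 955 bp.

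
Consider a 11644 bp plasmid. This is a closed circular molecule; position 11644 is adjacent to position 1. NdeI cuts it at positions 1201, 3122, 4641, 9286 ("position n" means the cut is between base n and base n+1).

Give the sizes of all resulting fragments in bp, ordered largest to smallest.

4645, 3559, 1921, 1519 bp

Circular molecule, 4 cuts → 4 fragments:
  3122 − 1201 = 1921 bp
  4641 − 3122 = 1519 bp
  9286 − 4641 = 4645 bp
  wrap: 11644 − 9286 + 1201 = 3559 bp
Sorted largest to smallest: 4645, 3559, 1921, 1519 bp.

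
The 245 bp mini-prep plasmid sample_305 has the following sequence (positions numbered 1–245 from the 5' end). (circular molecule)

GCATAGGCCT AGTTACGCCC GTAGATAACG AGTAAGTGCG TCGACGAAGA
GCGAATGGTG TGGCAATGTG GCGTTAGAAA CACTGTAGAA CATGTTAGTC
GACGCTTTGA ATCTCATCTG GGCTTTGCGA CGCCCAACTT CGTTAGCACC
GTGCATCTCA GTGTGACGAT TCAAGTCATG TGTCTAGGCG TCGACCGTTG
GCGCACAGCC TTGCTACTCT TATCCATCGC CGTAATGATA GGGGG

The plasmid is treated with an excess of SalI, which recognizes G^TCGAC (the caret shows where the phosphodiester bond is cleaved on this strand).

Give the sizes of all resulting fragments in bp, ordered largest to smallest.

SalI sites (GTCGAC) start at positions 40, 98, 190.
SalI cuts after the first base of each site, so after positions 40, 98, 190.
Circular molecule, 3 cuts → 3 fragments:
  41–98 → 58 bp
  99–190 → 92 bp
  191–245 then 1–40 → 55 + 40 = 95 bp
Sorted largest to smallest: 95, 92, 58 bp.

95, 92, 58 bp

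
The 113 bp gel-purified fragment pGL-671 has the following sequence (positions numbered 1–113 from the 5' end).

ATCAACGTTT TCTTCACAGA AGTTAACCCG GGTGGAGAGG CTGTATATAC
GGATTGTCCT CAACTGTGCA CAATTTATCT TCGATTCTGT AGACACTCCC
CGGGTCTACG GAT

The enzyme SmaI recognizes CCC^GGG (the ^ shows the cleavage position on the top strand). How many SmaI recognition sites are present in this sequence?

2

CCCGGG occurs starting at positions 27, 99.
SmaI cuts at 2 sites.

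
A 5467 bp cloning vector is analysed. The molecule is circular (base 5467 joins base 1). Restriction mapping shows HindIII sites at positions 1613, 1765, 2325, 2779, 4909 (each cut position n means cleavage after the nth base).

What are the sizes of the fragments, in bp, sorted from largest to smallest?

2171, 2130, 560, 454, 152 bp

Circular molecule, 5 cuts → 5 fragments:
  1765 − 1613 = 152 bp
  2325 − 1765 = 560 bp
  2779 − 2325 = 454 bp
  4909 − 2779 = 2130 bp
  wrap: 5467 − 4909 + 1613 = 2171 bp
Sorted largest to smallest: 2171, 2130, 560, 454, 152 bp.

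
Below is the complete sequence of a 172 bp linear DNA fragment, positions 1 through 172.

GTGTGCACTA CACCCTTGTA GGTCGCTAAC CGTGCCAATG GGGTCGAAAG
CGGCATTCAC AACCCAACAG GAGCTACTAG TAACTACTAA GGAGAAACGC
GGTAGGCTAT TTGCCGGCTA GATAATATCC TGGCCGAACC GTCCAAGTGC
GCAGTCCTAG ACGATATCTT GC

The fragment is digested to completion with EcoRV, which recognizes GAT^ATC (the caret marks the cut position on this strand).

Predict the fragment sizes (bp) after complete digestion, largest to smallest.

165, 7 bp

The EcoRV site (GATATC) starts at position 163.
EcoRV cuts after base 3 of each site, so after position 165.
Linear molecule, 1 cut → 2 fragments:
  1–165 → 165 bp
  166–172 → 7 bp
Sorted largest to smallest: 165, 7 bp.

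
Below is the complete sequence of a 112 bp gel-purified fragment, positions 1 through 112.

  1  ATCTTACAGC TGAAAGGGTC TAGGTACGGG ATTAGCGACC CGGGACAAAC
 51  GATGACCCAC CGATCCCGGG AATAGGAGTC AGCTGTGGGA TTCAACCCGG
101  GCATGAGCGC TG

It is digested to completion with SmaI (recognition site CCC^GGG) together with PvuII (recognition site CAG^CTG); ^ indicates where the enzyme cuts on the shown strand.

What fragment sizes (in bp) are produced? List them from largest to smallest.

32, 26, 16, 15, 14, 9 bp

SmaI sites (CCCGGG) start at positions 39, 65, 96.
SmaI cuts after base 3 of each site, so after positions 41, 67, 98.
PvuII sites (CAGCTG) start at positions 7, 80.
PvuII cuts after base 3 of each site, so after positions 9, 82.
Combined cut positions: 9, 41, 67, 82, 98.
Linear molecule, 5 cuts → 6 fragments:
  1–9 → 9 bp
  10–41 → 32 bp
  42–67 → 26 bp
  68–82 → 15 bp
  83–98 → 16 bp
  99–112 → 14 bp
Sorted largest to smallest: 32, 26, 16, 15, 14, 9 bp.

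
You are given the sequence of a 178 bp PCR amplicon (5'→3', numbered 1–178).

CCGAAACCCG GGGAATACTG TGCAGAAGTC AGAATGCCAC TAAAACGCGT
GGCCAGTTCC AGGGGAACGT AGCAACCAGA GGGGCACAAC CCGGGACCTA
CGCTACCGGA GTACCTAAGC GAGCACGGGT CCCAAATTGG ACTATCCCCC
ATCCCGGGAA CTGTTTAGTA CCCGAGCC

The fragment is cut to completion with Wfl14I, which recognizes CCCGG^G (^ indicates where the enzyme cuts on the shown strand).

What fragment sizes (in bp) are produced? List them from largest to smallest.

Wfl14I sites (CCCGGG) start at positions 7, 90, 153.
Wfl14I cuts after base 5 of each site (before the last base), so after positions 11, 94, 157.
Linear molecule, 3 cuts → 4 fragments:
  1–11 → 11 bp
  12–94 → 83 bp
  95–157 → 63 bp
  158–178 → 21 bp
Sorted largest to smallest: 83, 63, 21, 11 bp.

83, 63, 21, 11 bp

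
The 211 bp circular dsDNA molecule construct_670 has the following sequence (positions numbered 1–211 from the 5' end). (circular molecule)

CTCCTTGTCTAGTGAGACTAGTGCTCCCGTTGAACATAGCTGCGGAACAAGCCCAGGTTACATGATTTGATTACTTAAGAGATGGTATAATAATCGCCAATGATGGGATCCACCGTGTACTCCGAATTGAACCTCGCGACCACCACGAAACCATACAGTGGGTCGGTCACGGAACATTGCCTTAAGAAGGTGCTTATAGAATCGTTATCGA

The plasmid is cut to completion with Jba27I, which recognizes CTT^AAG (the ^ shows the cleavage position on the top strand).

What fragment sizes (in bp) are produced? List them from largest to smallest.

107, 104 bp

Jba27I sites (CTTAAG) start at positions 74, 181.
Jba27I cuts after base 3 of each site, so after positions 76, 183.
Circular molecule, 2 cuts → 2 fragments:
  77–183 → 107 bp
  184–211 then 1–76 → 28 + 76 = 104 bp
Sorted largest to smallest: 107, 104 bp.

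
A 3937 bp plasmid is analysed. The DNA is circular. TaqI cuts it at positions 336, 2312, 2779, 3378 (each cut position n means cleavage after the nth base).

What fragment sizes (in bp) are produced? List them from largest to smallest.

Circular molecule, 4 cuts → 4 fragments:
  2312 − 336 = 1976 bp
  2779 − 2312 = 467 bp
  3378 − 2779 = 599 bp
  wrap: 3937 − 3378 + 336 = 895 bp
Sorted largest to smallest: 1976, 895, 599, 467 bp.

1976, 895, 599, 467 bp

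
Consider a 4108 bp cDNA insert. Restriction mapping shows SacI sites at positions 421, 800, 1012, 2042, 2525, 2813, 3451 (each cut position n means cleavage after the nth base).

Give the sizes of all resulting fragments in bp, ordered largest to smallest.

Linear molecule, 7 cuts → 8 fragments:
  421 − 0 = 421 bp
  800 − 421 = 379 bp
  1012 − 800 = 212 bp
  2042 − 1012 = 1030 bp
  2525 − 2042 = 483 bp
  2813 − 2525 = 288 bp
  3451 − 2813 = 638 bp
  4108 − 3451 = 657 bp
Sorted largest to smallest: 1030, 657, 638, 483, 421, 379, 288, 212 bp.

1030, 657, 638, 483, 421, 379, 288, 212 bp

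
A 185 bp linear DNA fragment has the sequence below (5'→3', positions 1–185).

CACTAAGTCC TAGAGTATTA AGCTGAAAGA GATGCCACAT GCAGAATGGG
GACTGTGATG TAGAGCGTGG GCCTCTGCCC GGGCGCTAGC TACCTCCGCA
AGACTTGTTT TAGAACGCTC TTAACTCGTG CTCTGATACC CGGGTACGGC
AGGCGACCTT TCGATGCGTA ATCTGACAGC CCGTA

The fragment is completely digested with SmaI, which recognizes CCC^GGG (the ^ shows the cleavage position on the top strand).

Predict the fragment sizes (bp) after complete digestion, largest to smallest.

SmaI sites (CCCGGG) start at positions 78, 139.
SmaI cuts after base 3 of each site, so after positions 80, 141.
Linear molecule, 2 cuts → 3 fragments:
  1–80 → 80 bp
  81–141 → 61 bp
  142–185 → 44 bp
Sorted largest to smallest: 80, 61, 44 bp.

80, 61, 44 bp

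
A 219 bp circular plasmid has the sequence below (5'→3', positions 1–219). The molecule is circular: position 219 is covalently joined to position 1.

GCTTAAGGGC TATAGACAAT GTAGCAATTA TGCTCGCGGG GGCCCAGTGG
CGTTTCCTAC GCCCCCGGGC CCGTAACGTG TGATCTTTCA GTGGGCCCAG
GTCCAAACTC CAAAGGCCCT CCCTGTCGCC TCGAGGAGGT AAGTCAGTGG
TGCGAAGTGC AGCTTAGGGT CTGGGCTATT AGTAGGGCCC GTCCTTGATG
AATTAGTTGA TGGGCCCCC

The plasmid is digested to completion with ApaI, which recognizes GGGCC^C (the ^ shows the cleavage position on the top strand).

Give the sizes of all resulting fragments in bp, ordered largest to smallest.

92, 47, 27, 27, 26 bp

ApaI sites (GGGCCC) start at positions 40, 67, 93, 185, 212.
ApaI cuts after base 5 of each site (before the last base), so after positions 44, 71, 97, 189, 216.
Circular molecule, 5 cuts → 5 fragments:
  45–71 → 27 bp
  72–97 → 26 bp
  98–189 → 92 bp
  190–216 → 27 bp
  217–219 then 1–44 → 3 + 44 = 47 bp
Sorted largest to smallest: 92, 47, 27, 27, 26 bp.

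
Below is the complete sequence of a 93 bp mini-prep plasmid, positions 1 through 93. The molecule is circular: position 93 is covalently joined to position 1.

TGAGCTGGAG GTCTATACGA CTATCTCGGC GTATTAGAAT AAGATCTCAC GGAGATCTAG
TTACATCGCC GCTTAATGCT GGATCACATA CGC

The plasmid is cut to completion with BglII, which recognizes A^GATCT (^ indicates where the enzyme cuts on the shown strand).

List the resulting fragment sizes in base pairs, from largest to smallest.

82, 11 bp

BglII sites (AGATCT) start at positions 42, 53.
BglII cuts after the first base of each site, so after positions 42, 53.
Circular molecule, 2 cuts → 2 fragments:
  43–53 → 11 bp
  54–93 then 1–42 → 40 + 42 = 82 bp
Sorted largest to smallest: 82, 11 bp.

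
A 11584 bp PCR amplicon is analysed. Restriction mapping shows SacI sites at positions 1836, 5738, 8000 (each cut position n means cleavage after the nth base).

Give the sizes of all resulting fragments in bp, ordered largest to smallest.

3902, 3584, 2262, 1836 bp

Linear molecule, 3 cuts → 4 fragments:
  1836 − 0 = 1836 bp
  5738 − 1836 = 3902 bp
  8000 − 5738 = 2262 bp
  11584 − 8000 = 3584 bp
Sorted largest to smallest: 3902, 3584, 2262, 1836 bp.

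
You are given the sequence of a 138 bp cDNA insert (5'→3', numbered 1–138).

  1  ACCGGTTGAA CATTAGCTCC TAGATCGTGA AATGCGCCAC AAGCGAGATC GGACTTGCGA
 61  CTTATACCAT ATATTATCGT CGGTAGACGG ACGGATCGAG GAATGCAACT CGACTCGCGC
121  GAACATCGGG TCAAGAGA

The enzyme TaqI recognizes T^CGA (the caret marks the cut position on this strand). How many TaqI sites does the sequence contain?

2

TCGA occurs starting at positions 96, 110.
TaqI cuts at 2 sites.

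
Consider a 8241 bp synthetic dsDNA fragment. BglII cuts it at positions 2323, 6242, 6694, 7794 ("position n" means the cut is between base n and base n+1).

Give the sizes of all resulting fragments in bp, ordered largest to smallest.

Linear molecule, 4 cuts → 5 fragments:
  2323 − 0 = 2323 bp
  6242 − 2323 = 3919 bp
  6694 − 6242 = 452 bp
  7794 − 6694 = 1100 bp
  8241 − 7794 = 447 bp
Sorted largest to smallest: 3919, 2323, 1100, 452, 447 bp.

3919, 2323, 1100, 452, 447 bp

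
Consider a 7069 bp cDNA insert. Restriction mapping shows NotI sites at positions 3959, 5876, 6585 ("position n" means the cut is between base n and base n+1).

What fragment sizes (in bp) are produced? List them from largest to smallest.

Linear molecule, 3 cuts → 4 fragments:
  3959 − 0 = 3959 bp
  5876 − 3959 = 1917 bp
  6585 − 5876 = 709 bp
  7069 − 6585 = 484 bp
Sorted largest to smallest: 3959, 1917, 709, 484 bp.

3959, 1917, 709, 484 bp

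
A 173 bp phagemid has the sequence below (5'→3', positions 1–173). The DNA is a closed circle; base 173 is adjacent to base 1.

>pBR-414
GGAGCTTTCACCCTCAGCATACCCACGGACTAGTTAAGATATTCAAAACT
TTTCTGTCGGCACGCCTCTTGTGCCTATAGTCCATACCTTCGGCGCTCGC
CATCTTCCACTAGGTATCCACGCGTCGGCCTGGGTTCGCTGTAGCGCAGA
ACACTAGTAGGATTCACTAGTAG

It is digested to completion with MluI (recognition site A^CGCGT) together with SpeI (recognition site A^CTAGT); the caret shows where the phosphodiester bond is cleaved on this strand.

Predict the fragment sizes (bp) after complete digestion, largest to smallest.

91, 36, 33, 13 bp

The MluI site (ACGCGT) starts at position 120.
MluI cuts after the first base of each site, so after position 120.
SpeI sites (ACTAGT) start at positions 29, 153, 166.
SpeI cuts after the first base of each site, so after positions 29, 153, 166.
Combined cut positions: 29, 120, 153, 166.
Circular molecule, 4 cuts → 4 fragments:
  30–120 → 91 bp
  121–153 → 33 bp
  154–166 → 13 bp
  167–173 then 1–29 → 7 + 29 = 36 bp
Sorted largest to smallest: 91, 36, 33, 13 bp.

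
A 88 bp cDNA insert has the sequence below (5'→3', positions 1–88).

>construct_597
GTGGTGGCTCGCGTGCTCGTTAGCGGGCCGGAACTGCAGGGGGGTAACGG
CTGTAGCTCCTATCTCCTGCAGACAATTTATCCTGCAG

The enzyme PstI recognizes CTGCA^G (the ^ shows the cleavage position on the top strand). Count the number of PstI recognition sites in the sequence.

CTGCAG occurs starting at positions 34, 67, 83.
PstI cuts at 3 sites.

3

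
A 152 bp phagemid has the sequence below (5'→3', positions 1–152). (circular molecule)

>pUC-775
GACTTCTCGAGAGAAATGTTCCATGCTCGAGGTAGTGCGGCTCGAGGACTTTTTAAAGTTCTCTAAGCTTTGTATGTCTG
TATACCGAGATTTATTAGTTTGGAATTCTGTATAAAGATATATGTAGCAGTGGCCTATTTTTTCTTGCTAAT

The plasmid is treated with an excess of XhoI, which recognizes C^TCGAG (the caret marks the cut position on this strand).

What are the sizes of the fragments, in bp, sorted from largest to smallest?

117, 20, 15 bp

XhoI sites (CTCGAG) start at positions 6, 26, 41.
XhoI cuts after the first base of each site, so after positions 6, 26, 41.
Circular molecule, 3 cuts → 3 fragments:
  7–26 → 20 bp
  27–41 → 15 bp
  42–152 then 1–6 → 111 + 6 = 117 bp
Sorted largest to smallest: 117, 20, 15 bp.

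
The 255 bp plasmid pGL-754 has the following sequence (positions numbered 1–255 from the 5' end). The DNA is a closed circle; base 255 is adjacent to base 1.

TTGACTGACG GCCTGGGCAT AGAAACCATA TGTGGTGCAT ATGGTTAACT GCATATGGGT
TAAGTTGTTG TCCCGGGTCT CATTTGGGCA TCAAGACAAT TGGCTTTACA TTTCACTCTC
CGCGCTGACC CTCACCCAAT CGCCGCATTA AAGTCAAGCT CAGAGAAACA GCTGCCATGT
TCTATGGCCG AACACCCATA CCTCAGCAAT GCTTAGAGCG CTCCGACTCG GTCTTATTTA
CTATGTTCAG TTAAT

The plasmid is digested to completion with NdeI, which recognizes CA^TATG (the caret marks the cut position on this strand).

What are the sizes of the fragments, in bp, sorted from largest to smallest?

230, 14, 11 bp

NdeI sites (CATATG) start at positions 27, 38, 52.
NdeI cuts after base 2 of each site, so after positions 28, 39, 53.
Circular molecule, 3 cuts → 3 fragments:
  29–39 → 11 bp
  40–53 → 14 bp
  54–255 then 1–28 → 202 + 28 = 230 bp
Sorted largest to smallest: 230, 14, 11 bp.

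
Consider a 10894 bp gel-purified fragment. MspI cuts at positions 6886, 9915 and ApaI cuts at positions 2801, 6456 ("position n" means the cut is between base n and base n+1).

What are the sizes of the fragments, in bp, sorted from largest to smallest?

3655, 3029, 2801, 979, 430 bp

Combined cut positions (sorted): 2801, 6456, 6886, 9915.
Linear molecule, 4 cuts → 5 fragments:
  2801 − 0 = 2801 bp
  6456 − 2801 = 3655 bp
  6886 − 6456 = 430 bp
  9915 − 6886 = 3029 bp
  10894 − 9915 = 979 bp
Sorted largest to smallest: 3655, 3029, 2801, 979, 430 bp.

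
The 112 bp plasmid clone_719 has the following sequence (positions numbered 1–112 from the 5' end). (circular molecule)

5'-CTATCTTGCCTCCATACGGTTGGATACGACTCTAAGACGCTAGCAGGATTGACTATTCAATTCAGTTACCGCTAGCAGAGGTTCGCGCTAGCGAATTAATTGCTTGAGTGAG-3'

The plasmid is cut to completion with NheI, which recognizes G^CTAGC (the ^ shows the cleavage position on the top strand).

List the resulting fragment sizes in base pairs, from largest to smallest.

NheI sites (GCTAGC) start at positions 39, 71, 87.
NheI cuts after the first base of each site, so after positions 39, 71, 87.
Circular molecule, 3 cuts → 3 fragments:
  40–71 → 32 bp
  72–87 → 16 bp
  88–112 then 1–39 → 25 + 39 = 64 bp
Sorted largest to smallest: 64, 32, 16 bp.

64, 32, 16 bp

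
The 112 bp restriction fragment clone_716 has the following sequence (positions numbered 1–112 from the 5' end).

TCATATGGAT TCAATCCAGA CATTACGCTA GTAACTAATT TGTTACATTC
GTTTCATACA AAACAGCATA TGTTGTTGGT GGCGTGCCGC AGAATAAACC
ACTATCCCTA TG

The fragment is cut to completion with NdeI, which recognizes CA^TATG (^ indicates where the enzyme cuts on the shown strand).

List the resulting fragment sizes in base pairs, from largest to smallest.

65, 44, 3 bp

NdeI sites (CATATG) start at positions 2, 67.
NdeI cuts after base 2 of each site, so after positions 3, 68.
Linear molecule, 2 cuts → 3 fragments:
  1–3 → 3 bp
  4–68 → 65 bp
  69–112 → 44 bp
Sorted largest to smallest: 65, 44, 3 bp.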